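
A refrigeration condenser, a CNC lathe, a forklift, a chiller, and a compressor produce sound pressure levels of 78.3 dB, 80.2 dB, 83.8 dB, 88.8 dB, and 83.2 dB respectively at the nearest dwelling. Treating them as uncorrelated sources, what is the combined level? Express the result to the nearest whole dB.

For uncorrelated sources the intensities add, so convert each level to linear form, sum, and take 10·log₁₀ of the total.
Σ 10^(L/10) = 10^(78.3/10) + 10^(80.2/10) + 10^(83.8/10) + 10^(88.8/10) + 10^(83.2/10) = 1.380e+09.
L_total = 10·log₁₀(1.380e+09) = 91.40 dB.

91 dB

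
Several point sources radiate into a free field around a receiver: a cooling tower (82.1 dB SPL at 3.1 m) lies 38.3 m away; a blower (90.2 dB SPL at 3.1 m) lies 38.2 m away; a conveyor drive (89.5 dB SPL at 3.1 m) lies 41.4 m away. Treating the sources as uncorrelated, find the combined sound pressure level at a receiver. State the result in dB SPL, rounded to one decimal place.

71.1 dB SPL

Propagate each source to the receiver with L = L_ref − 20·log₁₀(r/r_ref), then add intensities.
cooling tower: 82.1 − 20·log₁₀(38.3/3.1) = 82.1 − 21.84 = 60.26 dB SPL.
blower: 90.2 − 20·log₁₀(38.2/3.1) = 90.2 − 21.81 = 68.39 dB SPL.
conveyor drive: 89.5 − 20·log₁₀(41.4/3.1) = 89.5 − 22.51 = 66.99 dB SPL.
Σ 10^(L/10) = 1.296e+07 → L_total = 10·log₁₀(1.296e+07) = 71.12 dB SPL.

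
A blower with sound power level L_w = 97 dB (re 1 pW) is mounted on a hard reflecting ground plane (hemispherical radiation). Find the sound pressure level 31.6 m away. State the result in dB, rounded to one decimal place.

The power spreads over a hemisphere of area 2π·r², so L_p = L_w − 10·log₁₀(2π·r²).
2π·r² = 6274 m², 10·log₁₀ of that is 37.976 dB.
L_p = 97 − 37.976 = 59.02 dB.

59.0 dB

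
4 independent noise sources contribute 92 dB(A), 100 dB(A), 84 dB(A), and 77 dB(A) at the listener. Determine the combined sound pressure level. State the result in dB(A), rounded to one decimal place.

For uncorrelated sources the intensities add, so convert each level to linear form, sum, and take 10·log₁₀ of the total.
Σ 10^(L/10) = 10^(92/10) + 10^(100/10) + 10^(84/10) + 10^(77/10) = 1.189e+10.
L_total = 10·log₁₀(1.189e+10) = 100.75 dB(A).

100.8 dB(A)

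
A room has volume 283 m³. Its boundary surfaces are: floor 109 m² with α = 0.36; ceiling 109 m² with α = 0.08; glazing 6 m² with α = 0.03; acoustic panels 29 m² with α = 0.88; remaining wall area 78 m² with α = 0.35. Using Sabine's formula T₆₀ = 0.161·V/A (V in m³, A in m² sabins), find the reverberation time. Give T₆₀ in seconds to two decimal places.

A = Σ Sᵢαᵢ = 109·0.36 + 109·0.08 + 6·0.03 + 29·0.88 + 78·0.35 = 100.96 m².
T₆₀ = 0.161·V/A = 0.161·283/100.96 = 0.451 s.

0.45 s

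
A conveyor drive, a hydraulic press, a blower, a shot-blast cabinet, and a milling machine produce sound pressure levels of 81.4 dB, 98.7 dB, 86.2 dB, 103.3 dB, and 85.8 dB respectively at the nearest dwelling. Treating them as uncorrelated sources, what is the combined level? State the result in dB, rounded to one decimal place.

Incoherent sources combine by intensity addition: L_total = 10·log₁₀(Σ 10^(L_i/10)).
Σ 10^(L/10) = 10^(81.4/10) + 10^(98.7/10) + 10^(86.2/10) + 10^(103.3/10) + 10^(85.8/10) = 2.973e+10.
L_total = 10·log₁₀(2.973e+10) = 104.73 dB.

104.7 dB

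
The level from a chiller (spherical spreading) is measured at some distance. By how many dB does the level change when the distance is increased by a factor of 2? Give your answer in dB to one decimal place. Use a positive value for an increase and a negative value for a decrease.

-6.0 dB

Point-source spreading: ΔL = −20·log₁₀(r₂/r₁).
ΔL = −20·log₁₀(2) = -6.02 dB.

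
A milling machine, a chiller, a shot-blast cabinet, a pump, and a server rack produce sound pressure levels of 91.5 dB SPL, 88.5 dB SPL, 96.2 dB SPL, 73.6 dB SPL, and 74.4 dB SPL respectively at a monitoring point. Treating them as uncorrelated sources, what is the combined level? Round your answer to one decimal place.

98.0 dB SPL

Incoherent sources combine by intensity addition: L_total = 10·log₁₀(Σ 10^(L_i/10)).
Σ 10^(L/10) = 10^(91.5/10) + 10^(88.5/10) + 10^(96.2/10) + 10^(73.6/10) + 10^(74.4/10) = 6.340e+09.
L_total = 10·log₁₀(6.340e+09) = 98.02 dB SPL.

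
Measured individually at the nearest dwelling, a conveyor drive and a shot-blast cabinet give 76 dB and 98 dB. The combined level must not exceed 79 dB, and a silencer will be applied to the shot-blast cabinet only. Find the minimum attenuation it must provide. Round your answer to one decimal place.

The untreated sources together contribute 10^(76/10) = 3.981e+07, i.e. 76.00 dB.
To meet 79 dB overall, the treated shot-blast cabinet may contribute at most 10^(79/10) − 3.981e+07 = 3.962e+07, i.e. 75.98 dB.
Required insertion loss = 98 − 75.98 = 22.02 dB.

22.0 dB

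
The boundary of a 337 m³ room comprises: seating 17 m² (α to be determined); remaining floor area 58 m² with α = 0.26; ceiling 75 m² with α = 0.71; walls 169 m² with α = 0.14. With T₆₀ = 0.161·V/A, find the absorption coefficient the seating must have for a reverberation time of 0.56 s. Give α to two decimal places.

A = 0.161·V/T₆₀ = 0.161·337/0.56 = 96.89 m² sabins.
Absorption from the other surfaces = 58·0.26 + 75·0.71 + 169·0.14 = 91.99 m², so the seating must supply 4.90 m² over 17 m².
α = 4.90/17 = 0.288.

0.29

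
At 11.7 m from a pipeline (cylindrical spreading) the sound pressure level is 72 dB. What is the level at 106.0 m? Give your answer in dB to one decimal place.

Line-source attenuation: ΔL = 10·log₁₀(r₂/r₁) = 10·log₁₀(106.0/11.7) = 9.571 dB.
L₂ = 72 − 10·log₁₀(106.0/11.7) = 72 − 9.571 = 62.43 dB.

62.4 dB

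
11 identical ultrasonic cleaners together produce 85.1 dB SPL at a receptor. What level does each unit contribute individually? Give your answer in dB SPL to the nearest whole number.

Dividing the total intensity by 11 lowers the level by 10·log₁₀ 11 = 10.414 dB: L₁ = 85.1 − 10.414.

75 dB SPL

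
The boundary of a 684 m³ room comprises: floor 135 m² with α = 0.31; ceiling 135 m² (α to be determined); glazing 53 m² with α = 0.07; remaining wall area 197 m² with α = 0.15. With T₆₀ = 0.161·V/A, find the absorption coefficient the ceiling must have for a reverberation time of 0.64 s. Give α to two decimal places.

0.72

From T₆₀ = 0.161·V/A, the target T₆₀ = 0.64 s needs A = 0.161·684/0.64 = 172.07 m².
Absorption from the other surfaces = 135·0.31 + 53·0.07 + 197·0.15 = 75.11 m², so the ceiling must supply 96.96 m² over 135 m².
α = 96.96/135 = 0.718.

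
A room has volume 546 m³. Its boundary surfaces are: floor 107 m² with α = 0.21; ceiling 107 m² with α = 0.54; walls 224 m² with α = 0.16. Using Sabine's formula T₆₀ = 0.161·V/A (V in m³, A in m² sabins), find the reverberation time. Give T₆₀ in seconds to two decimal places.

Total absorption A = 107·0.21 + 107·0.54 + 224·0.16 = 116.09 m² sabins.
T₆₀ = 0.161·V/A = 0.161·546/116.09 = 0.757 s.

0.76 s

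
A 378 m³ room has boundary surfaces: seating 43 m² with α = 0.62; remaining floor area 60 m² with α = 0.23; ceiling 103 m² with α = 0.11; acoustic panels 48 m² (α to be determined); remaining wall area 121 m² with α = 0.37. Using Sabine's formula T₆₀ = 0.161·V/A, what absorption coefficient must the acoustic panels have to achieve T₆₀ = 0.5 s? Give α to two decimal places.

0.52

From T₆₀ = 0.161·V/A, the target T₆₀ = 0.5 s needs A = 0.161·378/0.5 = 121.72 m².
Absorption from the other surfaces = 43·0.62 + 60·0.23 + 103·0.11 + 121·0.37 = 96.56 m², so the acoustic panels must supply 25.16 m² over 48 m².
α = 25.16/48 = 0.524.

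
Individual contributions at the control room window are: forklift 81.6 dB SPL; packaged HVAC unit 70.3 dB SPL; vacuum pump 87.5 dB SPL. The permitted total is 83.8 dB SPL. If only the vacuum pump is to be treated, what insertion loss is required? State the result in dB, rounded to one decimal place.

Fixed contribution from the other sources: Σ 10^(L/10) = 10^(81.6/10) + 10^(70.3/10) = 1.553e+08 (81.91 dB SPL).
The limit corresponds to 10^(83.8/10) = 2.399e+08; subtracting the fixed part leaves 8.462e+07 for the vacuum pump, i.e. 79.27 dB SPL.
So the vacuum pump must be reduced from 87.5 to 79.27 dB SPL: IL = 8.23 dB.

8.2 dB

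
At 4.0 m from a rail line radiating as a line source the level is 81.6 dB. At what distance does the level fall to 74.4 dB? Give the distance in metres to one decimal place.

The 7.2 dB drop corresponds to a distance ratio of 10^(7.2/10) for a line source.
r₂ = 4.0·10^((81.6−74.4)/10) = 4.0·10^(7.2/10) = 20.99 m.

21.0 m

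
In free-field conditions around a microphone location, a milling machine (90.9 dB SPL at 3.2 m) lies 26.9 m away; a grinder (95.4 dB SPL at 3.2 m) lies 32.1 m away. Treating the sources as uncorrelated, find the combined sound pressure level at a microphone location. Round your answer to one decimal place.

77.1 dB SPL

First find each source's level at the receiver (point-source: −20·log₁₀(r/r_ref)), then combine on an intensity basis.
milling machine: 90.9 − 20·log₁₀(26.9/3.2) = 90.9 − 18.49 = 72.41 dB SPL.
grinder: 95.4 − 20·log₁₀(32.1/3.2) = 95.4 − 20.03 = 75.37 dB SPL.
Σ 10^(L/10) = 5.187e+07 → L_total = 10·log₁₀(5.187e+07) = 77.15 dB SPL.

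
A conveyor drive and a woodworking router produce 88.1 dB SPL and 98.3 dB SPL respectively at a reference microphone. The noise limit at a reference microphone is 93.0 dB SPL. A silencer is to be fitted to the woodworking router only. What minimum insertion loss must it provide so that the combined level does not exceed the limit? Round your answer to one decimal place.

The untreated sources together contribute 10^(88.1/10) = 6.457e+08, i.e. 88.10 dB SPL.
The limit corresponds to 10^(93.0/10) = 1.995e+09; subtracting the fixed part leaves 1.350e+09 for the woodworking router, i.e. 91.30 dB SPL.
So the woodworking router must be reduced from 98.3 to 91.30 dB SPL: IL = 7.00 dB.

7.0 dB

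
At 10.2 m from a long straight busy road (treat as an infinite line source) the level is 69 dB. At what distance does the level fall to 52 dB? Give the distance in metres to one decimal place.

511.2 m

The 17.0 dB drop corresponds to a distance ratio of 10^(17.0/10) for a line source.
r₂ = 10.2·10^((69−52)/10) = 10.2·10^(17.0/10) = 511.21 m.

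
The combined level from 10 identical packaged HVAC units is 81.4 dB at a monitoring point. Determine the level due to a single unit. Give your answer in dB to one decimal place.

Dividing the total intensity by 10 lowers the level by 10·log₁₀ 10 = 10.000 dB: L₁ = 81.4 − 10.000.

71.4 dB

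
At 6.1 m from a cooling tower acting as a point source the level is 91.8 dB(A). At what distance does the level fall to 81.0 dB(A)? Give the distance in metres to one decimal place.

Point-source spreading drops the level by 20·log₁₀(r₂/r₁); inverting, r₂/r₁ = 10^(ΔL/20).
r₂ = 6.1·10^((91.8−81.0)/20) = 6.1·10^(10.8/20) = 21.15 m.

21.2 m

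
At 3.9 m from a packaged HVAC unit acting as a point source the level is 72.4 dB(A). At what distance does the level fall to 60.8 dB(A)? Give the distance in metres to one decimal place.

Point-source spreading drops the level by 20·log₁₀(r₂/r₁); inverting, r₂/r₁ = 10^(ΔL/20).
r₂ = 3.9·10^((72.4−60.8)/20) = 3.9·10^(11.6/20) = 14.83 m.

14.8 m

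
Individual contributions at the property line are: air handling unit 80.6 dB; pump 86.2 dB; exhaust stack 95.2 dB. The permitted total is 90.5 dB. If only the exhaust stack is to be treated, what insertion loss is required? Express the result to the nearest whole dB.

Fixed contribution from the other sources: Σ 10^(L/10) = 10^(80.6/10) + 10^(86.2/10) = 5.317e+08 (87.26 dB).
The limit corresponds to 10^(90.5/10) = 1.122e+09; subtracting the fixed part leaves 5.903e+08 for the exhaust stack, i.e. 87.71 dB.
So the exhaust stack must be reduced from 95.2 to 87.71 dB: IL = 7.49 dB.

7 dB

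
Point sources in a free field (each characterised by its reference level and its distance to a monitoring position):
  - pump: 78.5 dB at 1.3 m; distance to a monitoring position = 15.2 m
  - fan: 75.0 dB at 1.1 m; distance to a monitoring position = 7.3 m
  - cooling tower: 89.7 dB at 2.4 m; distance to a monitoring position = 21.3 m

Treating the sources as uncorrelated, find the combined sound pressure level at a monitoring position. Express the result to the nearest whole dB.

First find each source's level at the receiver (point-source: −20·log₁₀(r/r_ref)), then combine on an intensity basis.
pump: 78.5 − 20·log₁₀(15.2/1.3) = 78.5 − 21.36 = 57.14 dB.
fan: 75.0 − 20·log₁₀(7.3/1.1) = 75.0 − 16.44 = 58.56 dB.
cooling tower: 89.7 − 20·log₁₀(21.3/2.4) = 89.7 − 18.96 = 70.74 dB.
Σ 10^(L/10) = 1.308e+07 → L_total = 10·log₁₀(1.308e+07) = 71.17 dB.

71 dB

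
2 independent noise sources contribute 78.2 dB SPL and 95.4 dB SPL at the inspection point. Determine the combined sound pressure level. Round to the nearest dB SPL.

For uncorrelated sources the intensities add, so convert each level to linear form, sum, and take 10·log₁₀ of the total.
Σ 10^(L/10) = 10^(78.2/10) + 10^(95.4/10) = 3.533e+09.
L_total = 10·log₁₀(3.533e+09) = 95.48 dB SPL.

95 dB SPL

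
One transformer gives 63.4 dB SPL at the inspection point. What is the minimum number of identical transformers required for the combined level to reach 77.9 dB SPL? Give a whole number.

29

N identical sources give L₁ + 10·log₁₀ N, so require 10·log₁₀ N ≥ 77.9 − 63.4 = 14.5 dB.
N ≥ 10^(14.5/10) = 28.184, so N = 29.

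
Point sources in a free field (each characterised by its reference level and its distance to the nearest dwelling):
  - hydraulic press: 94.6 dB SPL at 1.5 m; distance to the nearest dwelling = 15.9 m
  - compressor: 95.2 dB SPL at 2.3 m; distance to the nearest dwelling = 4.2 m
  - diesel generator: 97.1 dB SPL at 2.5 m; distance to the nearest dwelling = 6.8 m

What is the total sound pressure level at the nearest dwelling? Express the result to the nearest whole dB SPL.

Apply inverse-square spreading to bring every level to the receiver, then sum 10^(L/10).
hydraulic press: 94.6 − 20·log₁₀(15.9/1.5) = 94.6 − 20.51 = 74.09 dB SPL.
compressor: 95.2 − 20·log₁₀(4.2/2.3) = 95.2 − 5.23 = 89.97 dB SPL.
diesel generator: 97.1 − 20·log₁₀(6.8/2.5) = 97.1 − 8.69 = 88.41 dB SPL.
Σ 10^(L/10) = 1.712e+09 → L_total = 10·log₁₀(1.712e+09) = 92.33 dB SPL.

92 dB SPL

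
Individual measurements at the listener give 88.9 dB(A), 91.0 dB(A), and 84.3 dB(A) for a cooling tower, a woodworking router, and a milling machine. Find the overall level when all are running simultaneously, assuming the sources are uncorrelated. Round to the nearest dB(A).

For uncorrelated sources the intensities add, so convert each level to linear form, sum, and take 10·log₁₀ of the total.
Σ 10^(L/10) = 10^(88.9/10) + 10^(91.0/10) + 10^(84.3/10) = 2.304e+09.
L_total = 10·log₁₀(2.304e+09) = 93.63 dB(A).

94 dB(A)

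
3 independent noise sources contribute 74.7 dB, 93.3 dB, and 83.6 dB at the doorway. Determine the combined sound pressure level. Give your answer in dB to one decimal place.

For uncorrelated sources the intensities add, so convert each level to linear form, sum, and take 10·log₁₀ of the total.
Σ 10^(L/10) = 10^(74.7/10) + 10^(93.3/10) + 10^(83.6/10) = 2.397e+09.
L_total = 10·log₁₀(2.397e+09) = 93.80 dB.

93.8 dB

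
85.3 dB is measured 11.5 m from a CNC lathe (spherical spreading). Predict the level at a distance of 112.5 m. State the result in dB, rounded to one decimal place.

65.5 dB

Point-source attenuation: ΔL = 20·log₁₀(r₂/r₁) = 20·log₁₀(112.5/11.5) = 19.809 dB.
L₂ = 85.3 − 20·log₁₀(112.5/11.5) = 85.3 − 19.809 = 65.49 dB.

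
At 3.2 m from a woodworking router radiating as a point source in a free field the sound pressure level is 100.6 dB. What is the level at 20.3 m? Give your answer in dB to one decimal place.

84.6 dB

Spherical spreading from a point source gives a 20·log₁₀(r₂/r₁) drop.
L₂ = 100.6 − 20·log₁₀(20.3/3.2) = 100.6 − 16.047 = 84.55 dB.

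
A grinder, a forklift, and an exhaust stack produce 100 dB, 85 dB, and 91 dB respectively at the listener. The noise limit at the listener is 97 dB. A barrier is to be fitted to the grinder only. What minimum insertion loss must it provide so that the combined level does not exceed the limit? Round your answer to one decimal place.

Fixed contribution from the other sources: Σ 10^(L/10) = 10^(85/10) + 10^(91/10) = 1.575e+09 (91.97 dB).
The limit corresponds to 10^(97/10) = 5.012e+09; subtracting the fixed part leaves 3.437e+09 for the grinder, i.e. 95.36 dB.
So the grinder must be reduced from 100 to 95.36 dB: IL = 4.64 dB.

4.6 dB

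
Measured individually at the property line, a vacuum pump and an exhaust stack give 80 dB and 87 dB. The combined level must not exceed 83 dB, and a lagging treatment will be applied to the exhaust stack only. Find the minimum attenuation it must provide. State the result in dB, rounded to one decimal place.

7.0 dB

The untreated sources together contribute 10^(80/10) = 1.000e+08, i.e. 80.00 dB.
To meet 83 dB overall, the treated exhaust stack may contribute at most 10^(83/10) − 1.000e+08 = 9.953e+07, i.e. 79.98 dB.
Required insertion loss = 87 − 79.98 = 7.02 dB.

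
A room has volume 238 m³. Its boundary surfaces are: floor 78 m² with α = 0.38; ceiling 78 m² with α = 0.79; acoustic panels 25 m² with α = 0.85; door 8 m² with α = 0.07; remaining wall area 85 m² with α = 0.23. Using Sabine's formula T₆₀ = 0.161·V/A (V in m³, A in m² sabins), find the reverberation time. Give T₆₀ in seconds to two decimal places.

Summing Sᵢαᵢ: 78·0.38 + 78·0.79 + 25·0.85 + 8·0.07 + 85·0.23 = 132.62 m².
T₆₀ = 0.161·V/A = 0.161·238/132.62 = 0.289 s.

0.29 s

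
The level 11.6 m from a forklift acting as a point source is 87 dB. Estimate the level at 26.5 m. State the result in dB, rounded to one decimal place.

For a point source, L₂ = L₁ − 20·log₁₀(r₂/r₁).
L₂ = 87 − 20·log₁₀(26.5/11.6) = 87 − 7.176 = 79.82 dB.

79.8 dB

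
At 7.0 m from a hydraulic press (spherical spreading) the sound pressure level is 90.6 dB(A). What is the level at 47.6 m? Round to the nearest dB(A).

Spherical spreading from a point source gives a 20·log₁₀(r₂/r₁) drop.
L₂ = 90.6 − 20·log₁₀(47.6/7.0) = 90.6 − 16.650 = 73.95 dB(A).

74 dB(A)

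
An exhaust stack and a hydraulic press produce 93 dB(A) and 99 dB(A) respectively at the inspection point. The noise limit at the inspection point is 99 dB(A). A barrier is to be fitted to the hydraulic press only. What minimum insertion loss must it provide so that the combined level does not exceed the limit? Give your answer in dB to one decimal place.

1.3 dB

The untreated sources together contribute 10^(93/10) = 1.995e+09, i.e. 93.00 dB(A).
To meet 99 dB(A) overall, the treated hydraulic press may contribute at most 10^(99/10) − 1.995e+09 = 5.948e+09, i.e. 97.74 dB(A).
So the hydraulic press must be reduced from 99 to 97.74 dB(A): IL = 1.26 dB.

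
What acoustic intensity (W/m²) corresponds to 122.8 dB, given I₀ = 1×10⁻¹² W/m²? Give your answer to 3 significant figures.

I/I₀ = 10^(122.8/10) = 1.905e+12, so I = 1.905e+12 × 10⁻¹² W/m².

1.91 W/m²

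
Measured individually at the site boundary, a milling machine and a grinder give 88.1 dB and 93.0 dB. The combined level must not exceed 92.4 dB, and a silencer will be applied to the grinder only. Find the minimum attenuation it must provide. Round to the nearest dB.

3 dB

Everything except the grinder sums to 10^(88.1/10) = 6.457e+08 in linear terms, 88.10 dB.
The limit corresponds to 10^(92.4/10) = 1.738e+09; subtracting the fixed part leaves 1.092e+09 for the grinder, i.e. 90.38 dB.
Required insertion loss = 93.0 − 90.38 = 2.62 dB.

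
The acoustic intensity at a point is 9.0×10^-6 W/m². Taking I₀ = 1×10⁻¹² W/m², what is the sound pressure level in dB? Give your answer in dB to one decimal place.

L = 10·log₁₀(I/I₀) = 10·log₁₀(9.0×10^-6/10⁻¹²) = 10·log₁₀(9.0×10^6).
L = 10·(0.9542 + 6) = 69.54 dB.

69.5 dB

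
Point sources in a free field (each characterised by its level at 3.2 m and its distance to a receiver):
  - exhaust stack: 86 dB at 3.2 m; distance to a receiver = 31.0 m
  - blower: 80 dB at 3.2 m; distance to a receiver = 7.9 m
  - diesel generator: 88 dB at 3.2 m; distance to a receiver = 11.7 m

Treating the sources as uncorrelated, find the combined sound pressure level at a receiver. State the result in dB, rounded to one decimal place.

78.3 dB

First find each source's level at the receiver (point-source: −20·log₁₀(r/r_ref)), then combine on an intensity basis.
exhaust stack: 86 − 20·log₁₀(31.0/3.2) = 86 − 19.72 = 66.28 dB.
blower: 80 − 20·log₁₀(7.9/3.2) = 80 − 7.85 = 72.15 dB.
diesel generator: 88 − 20·log₁₀(11.7/3.2) = 88 − 11.26 = 76.74 dB.
Σ 10^(L/10) = 6.785e+07 → L_total = 10·log₁₀(6.785e+07) = 78.32 dB.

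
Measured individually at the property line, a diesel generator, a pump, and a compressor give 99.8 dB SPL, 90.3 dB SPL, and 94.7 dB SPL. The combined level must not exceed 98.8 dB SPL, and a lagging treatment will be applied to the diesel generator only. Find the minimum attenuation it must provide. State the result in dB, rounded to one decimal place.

Everything except the diesel generator sums to 10^(90.3/10) + 10^(94.7/10) = 4.023e+09 in linear terms, 96.05 dB SPL.
The limit corresponds to 10^(98.8/10) = 7.586e+09; subtracting the fixed part leaves 3.563e+09 for the diesel generator, i.e. 95.52 dB SPL.
Required insertion loss = 99.8 − 95.52 = 4.28 dB.

4.3 dB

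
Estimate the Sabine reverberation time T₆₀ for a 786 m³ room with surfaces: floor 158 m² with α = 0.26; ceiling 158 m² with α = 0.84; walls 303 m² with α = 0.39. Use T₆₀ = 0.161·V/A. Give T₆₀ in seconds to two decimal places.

Summing Sᵢαᵢ: 158·0.26 + 158·0.84 + 303·0.39 = 291.97 m².
T₆₀ = 0.161·V/A = 0.161·786/291.97 = 0.433 s.

0.43 s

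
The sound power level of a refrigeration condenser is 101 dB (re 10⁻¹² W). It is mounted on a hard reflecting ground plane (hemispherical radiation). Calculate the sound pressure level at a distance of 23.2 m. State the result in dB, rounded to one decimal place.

Free-field hemispherical radiation: L_p = L_w − 10·log₁₀(2π·r²), r = 23.2 m.
2π·r² = 3382 m², 10·log₁₀ of that is 35.292 dB.
L_p = 101 − 35.292 = 65.71 dB.

65.7 dB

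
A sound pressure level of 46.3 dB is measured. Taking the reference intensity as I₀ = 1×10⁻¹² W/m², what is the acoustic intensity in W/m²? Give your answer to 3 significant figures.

I = I₀·10^(L/10) = 10⁻¹² × 10^(46.3/10) = 10^(-7.370).

4.27e-08 W/m²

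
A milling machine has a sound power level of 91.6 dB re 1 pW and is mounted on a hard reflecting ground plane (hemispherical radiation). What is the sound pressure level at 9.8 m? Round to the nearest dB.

Free-field hemispherical radiation: L_p = L_w − 10·log₁₀(2π·r²), r = 9.8 m.
2π·r² = 603.4 m², 10·log₁₀ of that is 27.806 dB.
L_p = 91.6 − 27.806 = 63.79 dB.

64 dB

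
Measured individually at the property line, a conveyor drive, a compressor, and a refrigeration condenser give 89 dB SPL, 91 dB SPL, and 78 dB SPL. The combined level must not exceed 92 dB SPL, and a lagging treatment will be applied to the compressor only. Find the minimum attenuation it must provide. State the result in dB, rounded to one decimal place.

2.4 dB

The untreated sources together contribute 10^(89/10) + 10^(78/10) = 8.574e+08, i.e. 89.33 dB SPL.
To meet 92 dB SPL overall, the treated compressor may contribute at most 10^(92/10) − 8.574e+08 = 7.275e+08, i.e. 88.62 dB SPL.
Required insertion loss = 91 − 88.62 = 2.38 dB.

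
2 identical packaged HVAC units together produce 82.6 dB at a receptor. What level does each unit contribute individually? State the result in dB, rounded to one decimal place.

79.6 dB

For N identical incoherent sources L_total = L₁ + 10·log₁₀ N, so L₁ = 82.6 − 10·log₁₀(2) = 82.6 − 3.010.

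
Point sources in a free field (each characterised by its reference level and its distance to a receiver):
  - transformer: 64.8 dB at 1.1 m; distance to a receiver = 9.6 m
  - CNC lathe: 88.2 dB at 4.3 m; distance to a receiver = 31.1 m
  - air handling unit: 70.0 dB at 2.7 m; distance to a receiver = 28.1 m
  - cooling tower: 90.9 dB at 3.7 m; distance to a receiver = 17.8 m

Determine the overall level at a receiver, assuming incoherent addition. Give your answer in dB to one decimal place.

Apply inverse-square spreading to bring every level to the receiver, then sum 10^(L/10).
transformer: 64.8 − 20·log₁₀(9.6/1.1) = 64.8 − 18.82 = 45.98 dB.
CNC lathe: 88.2 − 20·log₁₀(31.1/4.3) = 88.2 − 17.19 = 71.01 dB.
air handling unit: 70.0 − 20·log₁₀(28.1/2.7) = 70.0 − 20.35 = 49.65 dB.
cooling tower: 90.9 − 20·log₁₀(17.8/3.7) = 90.9 − 13.64 = 77.26 dB.
Σ 10^(L/10) = 6.592e+07 → L_total = 10·log₁₀(6.592e+07) = 78.19 dB.

78.2 dB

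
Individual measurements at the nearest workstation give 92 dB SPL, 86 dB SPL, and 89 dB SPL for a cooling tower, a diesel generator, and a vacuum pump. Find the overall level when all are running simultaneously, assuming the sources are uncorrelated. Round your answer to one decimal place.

Incoherent sources combine by intensity addition: L_total = 10·log₁₀(Σ 10^(L_i/10)).
Σ 10^(L/10) = 10^(92/10) + 10^(86/10) + 10^(89/10) = 2.777e+09.
L_total = 10·log₁₀(2.777e+09) = 94.44 dB SPL.

94.4 dB SPL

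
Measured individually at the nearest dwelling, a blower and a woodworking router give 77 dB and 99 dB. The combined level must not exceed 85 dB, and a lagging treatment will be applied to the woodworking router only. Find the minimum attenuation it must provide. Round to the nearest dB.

Fixed contribution from the other source: Σ 10^(L/10) = 10^(77/10) = 5.012e+07 (77.00 dB).
To meet 85 dB overall, the treated woodworking router may contribute at most 10^(85/10) − 5.012e+07 = 2.661e+08, i.e. 84.25 dB.
So the woodworking router must be reduced from 99 to 84.25 dB: IL = 14.75 dB.

15 dB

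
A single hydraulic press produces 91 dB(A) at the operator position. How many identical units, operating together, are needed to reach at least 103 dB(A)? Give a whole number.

Need L₁ + 10·log₁₀ N ≥ 103, i.e. log₁₀ N ≥ 1.20.
N ≥ 10^(12.0/10) = 15.849, so N = 16.

16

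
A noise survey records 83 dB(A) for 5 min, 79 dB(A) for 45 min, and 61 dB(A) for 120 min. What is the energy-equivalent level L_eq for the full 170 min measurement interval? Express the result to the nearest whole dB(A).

Weight each interval's intensity by its duration and average over T = 170 min:
Σ tᵢ·10^(Lᵢ/10) = 5·10^(83/10) + 45·10^(79/10) + 120·10^(61/10) = 4.723e+09.
L_eq = 10·log₁₀(4.723e+09/170) = 74.44 dB(A).

74 dB(A)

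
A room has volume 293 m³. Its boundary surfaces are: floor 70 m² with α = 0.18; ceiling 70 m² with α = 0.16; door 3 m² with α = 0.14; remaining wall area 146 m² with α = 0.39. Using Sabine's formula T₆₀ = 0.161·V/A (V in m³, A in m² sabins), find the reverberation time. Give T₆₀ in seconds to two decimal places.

0.58 s

Total absorption A = 70·0.18 + 70·0.16 + 3·0.14 + 146·0.39 = 81.16 m² sabins.
T₆₀ = 0.161 × 293 / 81.16 = 0.581 s.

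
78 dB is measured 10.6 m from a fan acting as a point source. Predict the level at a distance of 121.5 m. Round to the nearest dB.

Point-source attenuation: ΔL = 20·log₁₀(r₂/r₁) = 20·log₁₀(121.5/10.6) = 21.185 dB.
L₂ = 78 − 20·log₁₀(121.5/10.6) = 78 − 21.185 = 56.81 dB.

57 dB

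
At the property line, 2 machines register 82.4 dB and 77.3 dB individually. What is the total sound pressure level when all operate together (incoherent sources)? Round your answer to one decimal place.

For uncorrelated sources the intensities add, so convert each level to linear form, sum, and take 10·log₁₀ of the total.
Σ 10^(L/10) = 10^(82.4/10) + 10^(77.3/10) = 2.275e+08.
L_total = 10·log₁₀(2.275e+08) = 83.57 dB.

83.6 dB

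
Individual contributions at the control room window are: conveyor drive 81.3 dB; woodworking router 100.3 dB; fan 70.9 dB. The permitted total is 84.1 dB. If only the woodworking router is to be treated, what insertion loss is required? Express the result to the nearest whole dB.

20 dB

The untreated sources together contribute 10^(81.3/10) + 10^(70.9/10) = 1.472e+08, i.e. 81.68 dB.
To meet 84.1 dB overall, the treated woodworking router may contribute at most 10^(84.1/10) − 1.472e+08 = 1.098e+08, i.e. 80.41 dB.
Required insertion loss = 100.3 − 80.41 = 19.89 dB.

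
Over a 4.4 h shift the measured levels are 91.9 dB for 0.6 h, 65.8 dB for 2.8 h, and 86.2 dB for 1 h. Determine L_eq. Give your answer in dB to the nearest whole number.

85 dB

L_eq = 10·log₁₀[(1/T)·Σ tᵢ·10^(Lᵢ/10)] with T = 4.4 h.
Σ tᵢ·10^(Lᵢ/10) = 0.6·10^(91.9/10) + 2.8·10^(65.8/10) + 1·10^(86.2/10) = 1.357e+09.
L_eq = 10·log₁₀(1.357e+09/4.4) = 84.89 dB.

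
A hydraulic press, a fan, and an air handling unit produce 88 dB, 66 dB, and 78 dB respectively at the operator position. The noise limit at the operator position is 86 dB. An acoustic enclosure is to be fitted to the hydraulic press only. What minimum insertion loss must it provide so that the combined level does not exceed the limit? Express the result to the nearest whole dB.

3 dB

The untreated sources together contribute 10^(66/10) + 10^(78/10) = 6.708e+07, i.e. 78.27 dB.
To meet 86 dB overall, the treated hydraulic press may contribute at most 10^(86/10) − 6.708e+07 = 3.310e+08, i.e. 85.20 dB.
So the hydraulic press must be reduced from 88 to 85.20 dB: IL = 2.80 dB.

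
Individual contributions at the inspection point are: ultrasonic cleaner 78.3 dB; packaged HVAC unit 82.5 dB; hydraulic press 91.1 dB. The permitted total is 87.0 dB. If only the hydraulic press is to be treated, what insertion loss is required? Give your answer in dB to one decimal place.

7.0 dB

Everything except the hydraulic press sums to 10^(78.3/10) + 10^(82.5/10) = 2.454e+08 in linear terms, 83.90 dB.
To meet 87.0 dB overall, the treated hydraulic press may contribute at most 10^(87.0/10) − 2.454e+08 = 2.558e+08, i.e. 84.08 dB.
So the hydraulic press must be reduced from 91.1 to 84.08 dB: IL = 7.02 dB.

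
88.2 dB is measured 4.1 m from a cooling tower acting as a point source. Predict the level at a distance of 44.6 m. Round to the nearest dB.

67 dB

For a point source, L₂ = L₁ − 20·log₁₀(r₂/r₁).
L₂ = 88.2 − 20·log₁₀(44.6/4.1) = 88.2 − 20.731 = 67.47 dB.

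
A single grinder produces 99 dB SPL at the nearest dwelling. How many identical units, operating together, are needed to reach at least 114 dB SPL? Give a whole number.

Need L₁ + 10·log₁₀ N ≥ 114, i.e. log₁₀ N ≥ 1.50.
N ≥ 10^(15.0/10) = 31.623, so N = 32.

32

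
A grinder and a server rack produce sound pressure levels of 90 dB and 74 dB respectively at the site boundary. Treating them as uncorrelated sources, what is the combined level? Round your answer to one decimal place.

90.1 dB

For uncorrelated sources the intensities add, so convert each level to linear form, sum, and take 10·log₁₀ of the total.
Σ 10^(L/10) = 10^(90/10) + 10^(74/10) = 1.025e+09.
L_total = 10·log₁₀(1.025e+09) = 90.11 dB.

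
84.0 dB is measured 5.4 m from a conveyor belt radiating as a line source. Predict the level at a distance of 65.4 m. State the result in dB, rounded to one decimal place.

73.2 dB

For a line source, L₂ = L₁ − 10·log₁₀(r₂/r₁).
L₂ = 84.0 − 10·log₁₀(65.4/5.4) = 84.0 − 10.832 = 73.17 dB.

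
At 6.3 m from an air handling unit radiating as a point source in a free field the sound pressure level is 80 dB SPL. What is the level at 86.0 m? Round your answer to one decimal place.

Point-source attenuation: ΔL = 20·log₁₀(r₂/r₁) = 20·log₁₀(86.0/6.3) = 22.703 dB.
L₂ = 80 − 20·log₁₀(86.0/6.3) = 80 − 22.703 = 57.30 dB SPL.

57.3 dB SPL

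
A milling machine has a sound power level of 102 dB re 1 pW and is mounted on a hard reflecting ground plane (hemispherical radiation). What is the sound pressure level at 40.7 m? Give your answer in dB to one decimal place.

61.8 dB

The power spreads over a hemisphere of area 2π·r², so L_p = L_w − 10·log₁₀(2π·r²).
2π·r² = 1.041e+04 m², 10·log₁₀ of that is 40.174 dB.
L_p = 102 − 40.174 = 61.83 dB.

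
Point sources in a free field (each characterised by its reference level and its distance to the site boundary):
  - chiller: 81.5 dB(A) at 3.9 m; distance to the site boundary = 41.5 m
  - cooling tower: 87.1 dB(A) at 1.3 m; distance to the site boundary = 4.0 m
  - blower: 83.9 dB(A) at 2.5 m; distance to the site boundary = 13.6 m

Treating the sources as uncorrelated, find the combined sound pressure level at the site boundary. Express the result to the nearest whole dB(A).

78 dB(A)

Apply inverse-square spreading to bring every level to the receiver, then sum 10^(L/10).
chiller: 81.5 − 20·log₁₀(41.5/3.9) = 81.5 − 20.54 = 60.96 dB(A).
cooling tower: 87.1 − 20·log₁₀(4.0/1.3) = 87.1 − 9.76 = 77.34 dB(A).
blower: 83.9 − 20·log₁₀(13.6/2.5) = 83.9 − 14.71 = 69.19 dB(A).
Σ 10^(L/10) = 6.371e+07 → L_total = 10·log₁₀(6.371e+07) = 78.04 dB(A).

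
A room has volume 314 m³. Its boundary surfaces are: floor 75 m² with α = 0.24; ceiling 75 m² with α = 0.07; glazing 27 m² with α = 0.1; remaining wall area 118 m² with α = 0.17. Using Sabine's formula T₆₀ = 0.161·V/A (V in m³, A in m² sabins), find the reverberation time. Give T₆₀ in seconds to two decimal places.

A = Σ Sᵢαᵢ = 75·0.24 + 75·0.07 + 27·0.1 + 118·0.17 = 46.01 m².
T₆₀ = 0.161 × 314 / 46.01 = 1.099 s.

1.10 s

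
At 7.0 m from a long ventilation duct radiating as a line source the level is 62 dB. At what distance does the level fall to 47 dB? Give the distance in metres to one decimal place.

The 15.0 dB drop corresponds to a distance ratio of 10^(15.0/10) for a line source.
r₂ = 7.0·10^((62−47)/10) = 7.0·10^(15.0/10) = 221.36 m.

221.4 m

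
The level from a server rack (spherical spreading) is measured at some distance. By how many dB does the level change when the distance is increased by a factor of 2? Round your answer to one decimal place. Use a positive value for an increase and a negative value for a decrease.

Point-source spreading: ΔL = −20·log₁₀(r₂/r₁).
ΔL = −20·log₁₀(2) = -6.02 dB.

-6.0 dB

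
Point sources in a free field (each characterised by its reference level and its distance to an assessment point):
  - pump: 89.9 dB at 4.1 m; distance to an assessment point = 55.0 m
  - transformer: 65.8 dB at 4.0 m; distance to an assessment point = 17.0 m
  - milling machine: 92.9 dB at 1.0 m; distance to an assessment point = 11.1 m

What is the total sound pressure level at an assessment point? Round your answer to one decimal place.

73.3 dB

Propagate each source to the receiver with L = L_ref − 20·log₁₀(r/r_ref), then add intensities.
pump: 89.9 − 20·log₁₀(55.0/4.1) = 89.9 − 22.55 = 67.35 dB.
transformer: 65.8 − 20·log₁₀(17.0/4.0) = 65.8 − 12.57 = 53.23 dB.
milling machine: 92.9 − 20·log₁₀(11.1/1.0) = 92.9 − 20.91 = 71.99 dB.
Σ 10^(L/10) = 2.147e+07 → L_total = 10·log₁₀(2.147e+07) = 73.32 dB.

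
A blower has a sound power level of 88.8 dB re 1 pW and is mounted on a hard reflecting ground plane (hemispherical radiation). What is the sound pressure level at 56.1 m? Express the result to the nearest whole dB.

46 dB

Free-field hemispherical radiation: L_p = L_w − 10·log₁₀(2π·r²), r = 56.1 m.
2π·r² = 1.977e+04 m², 10·log₁₀ of that is 42.961 dB.
L_p = 88.8 − 42.961 = 45.84 dB.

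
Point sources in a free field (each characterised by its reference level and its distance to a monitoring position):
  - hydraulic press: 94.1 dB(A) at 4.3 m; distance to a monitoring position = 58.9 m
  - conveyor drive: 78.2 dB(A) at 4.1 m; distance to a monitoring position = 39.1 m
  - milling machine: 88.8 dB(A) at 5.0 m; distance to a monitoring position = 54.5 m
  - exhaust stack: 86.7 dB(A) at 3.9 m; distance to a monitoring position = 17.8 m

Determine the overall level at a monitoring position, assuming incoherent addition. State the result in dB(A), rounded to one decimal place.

76.4 dB(A)

First find each source's level at the receiver (point-source: −20·log₁₀(r/r_ref)), then combine on an intensity basis.
hydraulic press: 94.1 − 20·log₁₀(58.9/4.3) = 94.1 − 22.73 = 71.37 dB(A).
conveyor drive: 78.2 − 20·log₁₀(39.1/4.1) = 78.2 − 19.59 = 58.61 dB(A).
milling machine: 88.8 − 20·log₁₀(54.5/5.0) = 88.8 − 20.75 = 68.05 dB(A).
exhaust stack: 86.7 − 20·log₁₀(17.8/3.9) = 86.7 − 13.19 = 73.51 dB(A).
Σ 10^(L/10) = 4.326e+07 → L_total = 10·log₁₀(4.326e+07) = 76.36 dB(A).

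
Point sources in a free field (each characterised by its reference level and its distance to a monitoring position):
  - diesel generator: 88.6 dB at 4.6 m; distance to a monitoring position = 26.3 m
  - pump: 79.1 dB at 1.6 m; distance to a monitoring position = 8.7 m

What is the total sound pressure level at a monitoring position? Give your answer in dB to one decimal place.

Propagate each source to the receiver with L = L_ref − 20·log₁₀(r/r_ref), then add intensities.
diesel generator: 88.6 − 20·log₁₀(26.3/4.6) = 88.6 − 15.14 = 73.46 dB.
pump: 79.1 − 20·log₁₀(8.7/1.6) = 79.1 − 14.71 = 64.39 dB.
Σ 10^(L/10) = 2.491e+07 → L_total = 10·log₁₀(2.491e+07) = 73.96 dB.

74.0 dB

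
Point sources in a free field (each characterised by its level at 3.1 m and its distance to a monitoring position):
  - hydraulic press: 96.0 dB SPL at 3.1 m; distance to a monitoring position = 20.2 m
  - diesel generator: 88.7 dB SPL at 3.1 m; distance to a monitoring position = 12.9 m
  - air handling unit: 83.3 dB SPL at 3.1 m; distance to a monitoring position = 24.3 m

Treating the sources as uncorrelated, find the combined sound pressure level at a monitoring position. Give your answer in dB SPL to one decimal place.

First find each source's level at the receiver (point-source: −20·log₁₀(r/r_ref)), then combine on an intensity basis.
hydraulic press: 96.0 − 20·log₁₀(20.2/3.1) = 96.0 − 16.28 = 79.72 dB SPL.
diesel generator: 88.7 − 20·log₁₀(12.9/3.1) = 88.7 − 12.38 = 76.32 dB SPL.
air handling unit: 83.3 − 20·log₁₀(24.3/3.1) = 83.3 − 17.88 = 65.42 dB SPL.
Σ 10^(L/10) = 1.400e+08 → L_total = 10·log₁₀(1.400e+08) = 81.46 dB SPL.

81.5 dB SPL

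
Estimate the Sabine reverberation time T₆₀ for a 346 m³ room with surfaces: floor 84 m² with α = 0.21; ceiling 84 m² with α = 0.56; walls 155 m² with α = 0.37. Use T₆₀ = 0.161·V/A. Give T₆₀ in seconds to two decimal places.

Summing Sᵢαᵢ: 84·0.21 + 84·0.56 + 155·0.37 = 122.03 m².
T₆₀ = 0.161 × 346 / 122.03 = 0.456 s.

0.46 s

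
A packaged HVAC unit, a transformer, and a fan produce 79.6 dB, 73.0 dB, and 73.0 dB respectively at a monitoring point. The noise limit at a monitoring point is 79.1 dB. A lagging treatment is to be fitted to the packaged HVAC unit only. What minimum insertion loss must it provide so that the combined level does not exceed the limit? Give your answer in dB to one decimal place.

3.4 dB

The untreated sources together contribute 10^(73.0/10) + 10^(73.0/10) = 3.991e+07, i.e. 76.01 dB.
To meet 79.1 dB overall, the treated packaged HVAC unit may contribute at most 10^(79.1/10) − 3.991e+07 = 4.138e+07, i.e. 76.17 dB.
So the packaged HVAC unit must be reduced from 79.6 to 76.17 dB: IL = 3.43 dB.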